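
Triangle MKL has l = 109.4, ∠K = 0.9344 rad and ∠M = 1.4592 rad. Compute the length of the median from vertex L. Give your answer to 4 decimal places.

m_L ≈ 134.7189

The third angle is ∠L = π − ∠M − ∠K = 0.7480 rad.
Law of sines: m = l·sin M/sin L ≈ 159.84.
Law of sines: k = l·sin K/sin L ≈ 129.36.
Median from L: ½√(2·m² + 2·k² − l²) ≈ 134.72.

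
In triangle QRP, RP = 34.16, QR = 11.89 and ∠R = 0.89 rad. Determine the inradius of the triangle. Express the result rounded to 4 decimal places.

By the law of cosines, PQ² = QR² + RP² − 2·QR·RP·cos R = 796.99, so PQ ≈ 28.231.
Area = ½·QR·RP·sin R ≈ 157.81.
Semiperimeter s = (34.16+28.231+11.89)/2 = 37.141.
Inradius = area/s = 157.81/37.141 ≈ 4.249.

r ≈ 4.2490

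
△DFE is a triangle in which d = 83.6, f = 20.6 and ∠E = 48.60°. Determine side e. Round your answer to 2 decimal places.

By the law of cosines, e² = d² + f² − 2·d·f·cos E = 5135.6, so e ≈ 71.663.

71.66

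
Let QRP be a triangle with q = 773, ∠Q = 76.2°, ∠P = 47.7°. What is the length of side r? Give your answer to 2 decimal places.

660.67

The third angle is ∠R = 180° − ∠P − ∠Q = 56.10°.
Law of sines: r = q·sin R/sin Q ≈ 660.67.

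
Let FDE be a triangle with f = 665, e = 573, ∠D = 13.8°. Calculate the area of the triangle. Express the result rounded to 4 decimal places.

45445.9907

Area = ½·e·f·sin D ≈ 45446.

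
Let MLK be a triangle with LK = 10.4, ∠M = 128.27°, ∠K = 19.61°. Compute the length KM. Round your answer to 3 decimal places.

7.043

The third angle is ∠L = 180° − ∠K − ∠M = 32.12°.
Law of sines: KM = LK·sin L/sin M ≈ 7.0432.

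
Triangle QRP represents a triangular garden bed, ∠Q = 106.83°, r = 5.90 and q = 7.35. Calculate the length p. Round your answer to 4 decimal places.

Law of sines: sin R = r·sin Q/q ≈ 0.76834.
Since q ≥ r, only the acute value applies: ∠R ≈ 50.20°.
Then ∠P = 180° − ∠Q − ∠R ≈ 22.97°.
Law of sines gives p = q·sin P/sin Q ≈ 2.9961.

2.9961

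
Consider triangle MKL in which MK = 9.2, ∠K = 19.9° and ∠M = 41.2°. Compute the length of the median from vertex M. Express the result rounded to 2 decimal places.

The third angle is ∠L = 180° − ∠M − ∠K = 118.90°.
Law of sines: KL = MK·sin M/sin L ≈ 6.922.
Law of sines: LM = MK·sin K/sin L ≈ 3.5769.
Median from M: ½√(2·LM² + 2·MK² − KL²) ≈ 6.0613.

m_M ≈ 6.06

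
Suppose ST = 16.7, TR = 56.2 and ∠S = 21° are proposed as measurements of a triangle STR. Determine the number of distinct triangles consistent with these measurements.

1

ST·sin S = 16.7·sin(21°) ≈ 5.985.
Since TR ≥ ST, exactly one triangle exists.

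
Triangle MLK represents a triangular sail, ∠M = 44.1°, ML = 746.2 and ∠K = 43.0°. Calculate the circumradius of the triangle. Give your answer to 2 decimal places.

R ≈ 547.07

The third angle is ∠L = 180° − ∠K − ∠M = 92.90°.
Law of sines: LK = ML·sin M/sin K ≈ 761.42.
Law of sines: KM = ML·sin L/sin K ≈ 1092.7.
Circumradius = ML/(2 sin K) ≈ 547.07.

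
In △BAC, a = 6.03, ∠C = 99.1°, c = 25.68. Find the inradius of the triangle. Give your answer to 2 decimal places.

r ≈ 2.57

Law of sines: sin A = a·sin C/c ≈ 0.23186.
Since c ≥ a, only the acute value applies: ∠A ≈ 13.41°.
Then ∠B = 180° − ∠C − ∠A ≈ 67.49°.
Law of sines gives b = c·sin B/sin C ≈ 24.027.
Area = ½·c·a·sin B ≈ 71.528.
Semiperimeter s = (24.027+6.03+25.68)/2 = 27.868.
Inradius = area/s = 71.528/27.868 ≈ 2.5667.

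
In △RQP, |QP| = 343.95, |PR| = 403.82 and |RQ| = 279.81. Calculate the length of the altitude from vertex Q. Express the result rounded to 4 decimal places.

Semiperimeter s = (343.95 + 403.82 + 279.81)/2 = 513.79.
Heron's formula: area = √(513.79·169.84·109.97·233.98) ≈ 47385.
The altitude from Q has length 2·area/|PR| ≈ 234.68.

h_Q ≈ 234.6829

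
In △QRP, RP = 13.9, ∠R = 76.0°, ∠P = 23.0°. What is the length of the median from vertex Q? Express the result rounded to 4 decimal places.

m_Q ≈ 7.7491

The third angle is ∠Q = 180° − ∠R − ∠P = 81.00°.
Law of sines: PQ = RP·sin R/sin Q ≈ 13.655.
Law of sines: QR = RP·sin P/sin Q ≈ 5.4989.
Median from Q: ½√(2·PQ² + 2·QR² − RP²) ≈ 7.7491.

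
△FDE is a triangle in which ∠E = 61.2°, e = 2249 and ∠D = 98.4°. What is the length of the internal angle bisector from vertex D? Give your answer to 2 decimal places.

836.40

The third angle is ∠F = 180° − ∠D − ∠E = 20.40°.
Law of sines: f = e·sin F/sin E ≈ 894.59.
Law of sines: d = e·sin D/sin E ≈ 2538.9.
The bisector from D has length 2·e·f·cos(∠D/2)/(e+f) ≈ 836.4.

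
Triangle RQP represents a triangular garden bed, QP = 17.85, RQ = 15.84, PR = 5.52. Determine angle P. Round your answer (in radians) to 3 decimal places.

By the law of cosines, cos P = (QP² + PR² − RQ²) / (2·QP·PR) ≈ 0.49825, so ∠P ≈ 1.049 rad.

∠P ≈ 1.049 rad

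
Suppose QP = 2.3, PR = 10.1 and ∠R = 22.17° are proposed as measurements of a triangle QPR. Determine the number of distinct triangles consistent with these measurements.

PR·sin R = 10.1·sin(22.17°) ≈ 3.811.
Since QP = 2.3 < 3.811 = PR sin R, no triangle exists.

0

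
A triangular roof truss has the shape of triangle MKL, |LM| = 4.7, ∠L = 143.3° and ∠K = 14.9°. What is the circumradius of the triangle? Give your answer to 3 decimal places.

R ≈ 9.139

The third angle is ∠M = 180° − ∠K − ∠L = 21.80°.
Law of sines: |KL| = |LM|·sin M/sin K ≈ 6.788.
Law of sines: |MK| = |LM|·sin L/sin K ≈ 10.924.
Circumradius = |LM|/(2 sin K) ≈ 9.1392.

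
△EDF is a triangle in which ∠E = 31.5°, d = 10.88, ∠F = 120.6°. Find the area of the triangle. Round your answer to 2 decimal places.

area ≈ 56.89

The third angle is ∠D = 180° − ∠F − ∠E = 27.90°.
Law of sines: e = d·sin E/sin D ≈ 12.149.
Law of sines: f = d·sin F/sin D ≈ 20.013.
Area = ½·d·e·sin F ≈ 56.886.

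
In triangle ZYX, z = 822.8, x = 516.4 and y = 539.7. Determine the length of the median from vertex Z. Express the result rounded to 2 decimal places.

m_Z ≈ 331.24

Median from Z: ½√(2·y² + 2·x² − z²) ≈ 331.24.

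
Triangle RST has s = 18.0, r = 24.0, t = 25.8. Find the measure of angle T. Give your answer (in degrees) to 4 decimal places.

By the law of cosines, cos T = (r² + s² − t²) / (2·r·s) ≈ 0.27125, so ∠T ≈ 74.26°.

∠T ≈ 74.2613°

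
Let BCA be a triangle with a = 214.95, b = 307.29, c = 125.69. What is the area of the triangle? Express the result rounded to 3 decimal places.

Semiperimeter s = (307.29 + 125.69 + 214.95)/2 = 323.97.
Heron's formula: area = √(323.97·16.675·198.28·109.02) ≈ 10806.

area ≈ 10805.854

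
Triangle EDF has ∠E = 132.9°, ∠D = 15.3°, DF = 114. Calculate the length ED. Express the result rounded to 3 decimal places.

82.006

The third angle is ∠F = 180° − ∠E − ∠D = 31.80°.
Law of sines: ED = DF·sin F/sin E ≈ 82.006.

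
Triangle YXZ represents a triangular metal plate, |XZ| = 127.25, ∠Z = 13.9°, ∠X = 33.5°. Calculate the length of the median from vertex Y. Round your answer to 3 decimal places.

The third angle is ∠Y = 180° − ∠X − ∠Z = 132.60°.
Law of sines: |ZY| = |XZ|·sin X/sin Y ≈ 95.414.
Law of sines: |YX| = |XZ|·sin Z/sin Y ≈ 41.529.
Median from Y: ½√(2·|ZY|² + 2·|YX|² − |XZ|²) ≈ 36.961.

m_Y ≈ 36.961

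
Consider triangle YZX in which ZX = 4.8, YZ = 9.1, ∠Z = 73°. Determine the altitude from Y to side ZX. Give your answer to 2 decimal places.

h_Y ≈ 8.70

By the law of cosines, XY² = YZ² + ZX² − 2·YZ·ZX·cos Z = 80.308, so XY ≈ 8.9615.
Area = ½·YZ·ZX·sin Z ≈ 20.886.
The altitude from Y has length 2·area/ZX ≈ 8.7024.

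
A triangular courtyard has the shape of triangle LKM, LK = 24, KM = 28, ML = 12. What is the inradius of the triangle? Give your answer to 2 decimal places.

4.47

Semiperimeter s = (28 + 12 + 24)/2 = 32.
Heron's formula: area = √(32·4·20·8) ≈ 143.11.
Inradius = area/s = 143.11/32 ≈ 4.4721.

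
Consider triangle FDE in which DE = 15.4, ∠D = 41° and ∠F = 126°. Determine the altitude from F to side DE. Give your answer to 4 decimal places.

2.8093

The third angle is ∠E = 180° − ∠F − ∠D = 13.00°.
Law of sines: EF = DE·sin D/sin F ≈ 12.488.
Law of sines: FD = DE·sin E/sin F ≈ 4.282.
Area = ½·DE·EF·sin E ≈ 21.631.
The altitude from F has length 2·area/DE ≈ 2.8093.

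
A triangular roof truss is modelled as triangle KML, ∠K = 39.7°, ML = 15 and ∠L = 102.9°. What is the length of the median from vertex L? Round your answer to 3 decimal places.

The third angle is ∠M = 180° − ∠L − ∠K = 37.40°.
Law of sines: LK = ML·sin M/sin K ≈ 14.263.
Law of sines: KM = ML·sin L/sin K ≈ 22.89.
Median from L: ½√(2·ML² + 2·LK² − KM²) ≈ 9.1228.

9.123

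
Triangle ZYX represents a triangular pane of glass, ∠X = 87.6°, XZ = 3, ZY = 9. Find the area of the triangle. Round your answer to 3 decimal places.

Law of sines: sin Y = XZ·sin X/ZY ≈ 0.33304.
Since ZY ≥ XZ, only the acute value applies: ∠Y ≈ 19.45°.
Then ∠Z = 180° − ∠X − ∠Y ≈ 72.95°.
Law of sines gives YX = ZY·sin Z/sin X ≈ 8.6118.
Area = ½·ZY·XZ·sin Z ≈ 12.906.

12.906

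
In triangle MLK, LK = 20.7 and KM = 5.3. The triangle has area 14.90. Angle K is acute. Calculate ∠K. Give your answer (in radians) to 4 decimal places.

∠K ≈ 0.2751 rad

From area = ½·LK·KM·sin K, we get sin K = 2·area/(LK·KM) ≈ 0.27163.
Taking the acute solution, ∠K ≈ 0.2751 rad.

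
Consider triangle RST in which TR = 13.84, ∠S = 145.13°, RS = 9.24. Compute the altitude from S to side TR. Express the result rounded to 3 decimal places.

Law of sines: sin T = RS·sin S/TR ≈ 0.38170.
Since TR ≥ RS, only the acute value applies: ∠T ≈ 22.44°.
Then ∠R = 180° − ∠S − ∠T ≈ 12.43°.
Law of sines gives ST = TR·sin R/sin S ≈ 5.2112.
Area = ½·TR·RS·sin R ≈ 13.764.
The altitude from S has length 2·area/TR ≈ 1.9891.

h_S ≈ 1.989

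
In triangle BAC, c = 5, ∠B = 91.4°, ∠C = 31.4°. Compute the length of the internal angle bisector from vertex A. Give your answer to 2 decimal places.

t_A ≈ 5.77

The third angle is ∠A = 180° − ∠C − ∠B = 57.20°.
Law of sines: b = c·sin B/sin C ≈ 9.5939.
Law of sines: a = c·sin A/sin C ≈ 8.0667.
The bisector from A has length 2·c·b·cos(∠A/2)/(c+b) ≈ 5.7718.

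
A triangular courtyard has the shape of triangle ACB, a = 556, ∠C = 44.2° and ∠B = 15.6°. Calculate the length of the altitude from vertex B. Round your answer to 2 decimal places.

The third angle is ∠A = 180° − ∠C − ∠B = 120.20°.
Law of sines: c = a·sin C/sin A ≈ 448.5.
Law of sines: b = a·sin B/sin A ≈ 173.
Area = ½·a·c·sin B ≈ 33529.
The altitude from B has length 2·area/b ≈ 387.62.

387.62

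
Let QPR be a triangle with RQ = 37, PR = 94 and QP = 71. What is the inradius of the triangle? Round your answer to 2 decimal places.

Semiperimeter s = (94 + 37 + 71)/2 = 101.
Heron's formula: area = √(101·7·64·30) ≈ 1165.1.
Inradius = area/s = 1165.1/101 ≈ 11.536.

11.54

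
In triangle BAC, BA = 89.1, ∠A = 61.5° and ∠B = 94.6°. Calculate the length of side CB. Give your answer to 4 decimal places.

The third angle is ∠C = 180° − ∠B − ∠A = 23.90°.
Law of sines: CB = BA·sin A/sin C ≈ 193.27.

193.2722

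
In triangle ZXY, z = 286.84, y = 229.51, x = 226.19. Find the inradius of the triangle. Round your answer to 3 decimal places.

Semiperimeter s = (286.84 + 226.19 + 229.51)/2 = 371.27.
Heron's formula: area = √(371.27·84.43·145.08·141.76) ≈ 25391.
Inradius = area/s = 25391/371.27 ≈ 68.389.

r ≈ 68.389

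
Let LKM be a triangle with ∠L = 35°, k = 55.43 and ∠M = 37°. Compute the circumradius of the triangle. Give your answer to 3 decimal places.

29.141

The third angle is ∠K = 180° − ∠M − ∠L = 108.00°.
Law of sines: l = k·sin L/sin K ≈ 33.429.
Law of sines: m = k·sin M/sin K ≈ 35.075.
Circumradius = k/(2 sin K) ≈ 29.141.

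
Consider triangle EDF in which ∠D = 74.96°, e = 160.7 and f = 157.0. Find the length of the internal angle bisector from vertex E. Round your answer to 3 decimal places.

154.814

By the law of cosines, d² = f² + e² − 2·f·e·cos D = 37380, so d ≈ 193.34.
Law of cosines again: cos E = (d² + f² − e²)/(2·d·f) ≈ 0.59636, so ∠E ≈ 53.39°.
The bisector from E has length 2·d·f·cos(∠E/2)/(d+f) ≈ 154.81.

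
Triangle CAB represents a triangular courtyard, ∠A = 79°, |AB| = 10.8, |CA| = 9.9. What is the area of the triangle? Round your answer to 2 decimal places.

52.48

Area = ½·|CA|·|AB|·sin A ≈ 52.478.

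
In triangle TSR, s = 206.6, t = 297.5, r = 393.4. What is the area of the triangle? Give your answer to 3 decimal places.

area ≈ 30161.364

Semiperimeter p = (297.5 + 206.6 + 393.4)/2 = 448.75.
Heron's formula: area = √(448.75·151.25·242.15·55.35) ≈ 30161.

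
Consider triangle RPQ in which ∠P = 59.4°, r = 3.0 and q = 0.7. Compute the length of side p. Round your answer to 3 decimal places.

By the law of cosines, p² = q² + r² − 2·q·r·cos P = 7.352, so p ≈ 2.7115.

2.711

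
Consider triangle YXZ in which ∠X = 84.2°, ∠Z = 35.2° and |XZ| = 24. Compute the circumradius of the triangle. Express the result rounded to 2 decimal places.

The third angle is ∠Y = 180° − ∠X − ∠Z = 60.60°.
Law of sines: |ZY| = |XZ|·sin X/sin Y ≈ 27.407.
Law of sines: |YX| = |XZ|·sin Z/sin Y ≈ 15.879.
Circumradius = |XZ|/(2 sin Y) ≈ 13.774.

13.77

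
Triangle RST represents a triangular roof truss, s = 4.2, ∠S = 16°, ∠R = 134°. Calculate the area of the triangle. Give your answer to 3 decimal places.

area ≈ 11.509

The third angle is ∠T = 180° − ∠R − ∠S = 30.00°.
Law of sines: r = s·sin R/sin S ≈ 10.961.
Law of sines: t = s·sin T/sin S ≈ 7.6187.
Area = ½·s·r·sin T ≈ 11.509.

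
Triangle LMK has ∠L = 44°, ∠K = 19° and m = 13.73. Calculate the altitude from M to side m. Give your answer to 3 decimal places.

h_M ≈ 3.485

The third angle is ∠M = 180° − ∠K − ∠L = 117.00°.
Law of sines: l = m·sin L/sin M ≈ 10.704.
Law of sines: k = m·sin K/sin M ≈ 5.0169.
Area = ½·m·l·sin K ≈ 23.925.
The altitude from M has length 2·area/m ≈ 3.485.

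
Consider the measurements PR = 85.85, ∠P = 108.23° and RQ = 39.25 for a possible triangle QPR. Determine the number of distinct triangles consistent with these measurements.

PR·sin P = 85.85·sin(108.23°) ≈ 81.54.
Since ∠P is not acute, a triangle exists only if RQ > PR; here RQ ≤ PR, so there is no triangle.

0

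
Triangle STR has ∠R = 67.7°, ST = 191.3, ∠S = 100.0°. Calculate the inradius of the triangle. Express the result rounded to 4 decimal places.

The third angle is ∠T = 180° − ∠R − ∠S = 12.30°.
Law of sines: TR = ST·sin S/sin R ≈ 203.62.
Law of sines: RS = ST·sin T/sin R ≈ 44.047.
Area = ½·ST·TR·sin T ≈ 4149.1.
Semiperimeter s = (203.62+44.047+191.3)/2 = 219.48.
Inradius = area/s = 4149.1/219.48 ≈ 18.904.

r ≈ 18.9038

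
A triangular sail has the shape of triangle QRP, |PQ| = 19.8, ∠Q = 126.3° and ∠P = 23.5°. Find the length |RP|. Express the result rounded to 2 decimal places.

31.72

The third angle is ∠R = 180° − ∠P − ∠Q = 30.20°.
Law of sines: |RP| = |PQ|·sin Q/sin R ≈ 31.723.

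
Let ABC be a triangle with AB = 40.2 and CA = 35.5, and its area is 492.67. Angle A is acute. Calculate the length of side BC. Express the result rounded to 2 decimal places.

28.49

From area = ½·CA·AB·sin A, we get sin A = 2·area/(CA·AB) ≈ 0.69045.
Taking the acute solution, ∠A ≈ 0.762 rad.
Law of cosines then gives BC ≈ 28.489.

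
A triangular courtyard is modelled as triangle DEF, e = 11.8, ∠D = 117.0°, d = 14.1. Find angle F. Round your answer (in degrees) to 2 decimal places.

Law of sines: sin E = e·sin D/d ≈ 0.74567.
Since d ≥ e, only the acute value applies: ∠E ≈ 48.22°.
Then ∠F = 180° − ∠D − ∠E ≈ 14.78°.

∠F ≈ 14.78°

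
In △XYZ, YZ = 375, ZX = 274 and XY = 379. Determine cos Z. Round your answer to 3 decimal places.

cos Z ≈ 0.351

By the law of cosines, cos Z = (YZ² + ZX² − XY²) / (2·YZ·ZX) ≈ 0.35066, so ∠Z ≈ 1.213 rad.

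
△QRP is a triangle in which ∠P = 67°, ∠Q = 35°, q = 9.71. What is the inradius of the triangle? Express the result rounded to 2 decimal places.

3.54

The third angle is ∠R = 180° − ∠P − ∠Q = 78.00°.
Law of sines: r = q·sin R/sin Q ≈ 16.559.
Law of sines: p = q·sin P/sin Q ≈ 15.583.
Area = ½·q·r·sin P ≈ 74.003.
Semiperimeter s = (9.71+16.559+15.583)/2 = 20.926.
Inradius = area/s = 74.003/20.926 ≈ 3.5364.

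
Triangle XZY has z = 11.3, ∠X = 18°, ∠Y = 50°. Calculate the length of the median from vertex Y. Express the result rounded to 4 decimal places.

The third angle is ∠Z = 180° − ∠Y − ∠X = 112.00°.
Law of sines: x = z·sin X/sin Z ≈ 3.7661.
Law of sines: y = z·sin Y/sin Z ≈ 9.3361.
Median from Y: ½√(2·x² + 2·z² − y²) ≈ 7.0104.

7.0104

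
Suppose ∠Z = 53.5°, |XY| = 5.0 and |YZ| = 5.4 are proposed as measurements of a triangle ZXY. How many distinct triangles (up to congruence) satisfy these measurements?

|YZ|·sin Z = 5.4·sin(53.5°) ≈ 4.341.
Since |YZ| sin Z < |XY| < |YZ| (4.341 < 5.0 < 5.4), two triangles exist.

2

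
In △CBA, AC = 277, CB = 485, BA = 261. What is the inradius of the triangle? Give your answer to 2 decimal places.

Semiperimeter s = (261 + 277 + 485)/2 = 511.5.
Heron's formula: area = √(511.5·250.5·234.5·26.5) ≈ 28218.
Inradius = area/s = 28218/511.5 ≈ 55.166.

55.17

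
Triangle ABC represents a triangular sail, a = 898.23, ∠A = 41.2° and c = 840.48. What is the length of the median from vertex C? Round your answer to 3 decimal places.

Law of sines: sin C = c·sin A/a ≈ 0.61634.
Since a ≥ c, only the acute value applies: ∠C ≈ 38.05°.
Then ∠B = 180° − ∠A − ∠C ≈ 100.75°.
Law of sines gives b = a·sin B/sin A ≈ 1339.7.
Median from C: ½√(2·a² + 2·b² − c²) ≈ 1060.3.

m_C ≈ 1060.303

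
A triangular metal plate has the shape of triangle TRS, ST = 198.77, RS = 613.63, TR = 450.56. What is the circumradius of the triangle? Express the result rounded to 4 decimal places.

462.4975

By the law of cosines, cos T = (ST² + TR² − RS²) / (2·ST·TR) ≈ -0.74828, so ∠T ≈ 138.44°.
Circumradius = RS/(2 sin T) ≈ 462.5.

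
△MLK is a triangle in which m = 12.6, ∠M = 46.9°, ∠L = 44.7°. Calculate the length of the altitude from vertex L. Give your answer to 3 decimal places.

h_L ≈ 12.595

The third angle is ∠K = 180° − ∠M − ∠L = 88.40°.
Law of sines: l = m·sin L/sin M ≈ 12.138.
Law of sines: k = m·sin K/sin M ≈ 17.25.
Area = ½·m·l·sin K ≈ 76.44.
The altitude from L has length 2·area/l ≈ 12.595.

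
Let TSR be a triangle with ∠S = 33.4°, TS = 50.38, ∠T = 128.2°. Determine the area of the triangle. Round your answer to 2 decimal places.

The third angle is ∠R = 180° − ∠T − ∠S = 18.40°.
Law of sines: SR = TS·sin T/sin R ≈ 125.43.
Law of sines: RT = TS·sin S/sin R ≈ 87.861.
Area = ½·TS·SR·sin S ≈ 1739.3.

area ≈ 1739.27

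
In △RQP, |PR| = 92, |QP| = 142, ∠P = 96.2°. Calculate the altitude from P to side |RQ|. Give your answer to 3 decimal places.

h_P ≈ 73.235

By the law of cosines, |RQ|² = |QP|² + |PR|² − 2·|QP|·|PR|·cos P = 31450, so |RQ| ≈ 177.34.
Area = ½·|QP|·|PR|·sin P ≈ 6493.8.
The altitude from P has length 2·area/|RQ| ≈ 73.235.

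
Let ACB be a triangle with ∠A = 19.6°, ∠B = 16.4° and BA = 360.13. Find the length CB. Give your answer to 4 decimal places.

The third angle is ∠C = 180° − ∠B − ∠A = 144.00°.
Law of sines: CB = BA·sin A/sin C ≈ 205.53.

205.5277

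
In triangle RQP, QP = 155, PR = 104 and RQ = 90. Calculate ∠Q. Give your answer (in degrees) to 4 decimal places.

40.2029

By the law of cosines, cos Q = (RQ² + QP² − PR²) / (2·RQ·QP) ≈ 0.76376, so ∠Q ≈ 40.20°.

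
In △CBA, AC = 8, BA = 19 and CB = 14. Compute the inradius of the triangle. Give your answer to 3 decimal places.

Semiperimeter s = (19 + 8 + 14)/2 = 20.5.
Heron's formula: area = √(20.5·1.5·12.5·6.5) ≈ 49.984.
Inradius = area/s = 49.984/20.5 ≈ 2.4383.

2.438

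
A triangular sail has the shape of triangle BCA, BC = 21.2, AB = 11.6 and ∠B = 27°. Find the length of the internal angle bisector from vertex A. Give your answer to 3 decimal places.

t_A ≈ 5.267

By the law of cosines, CA² = AB² + BC² − 2·AB·BC·cos B = 145.77, so CA ≈ 12.073.
Law of cosines again: cos A = (CA² + AB² − BC²)/(2·CA·AB) ≈ -0.60375, so ∠A ≈ 127.14°.
The bisector from A has length 2·CA·AB·cos(∠A/2)/(CA+AB) ≈ 5.2665.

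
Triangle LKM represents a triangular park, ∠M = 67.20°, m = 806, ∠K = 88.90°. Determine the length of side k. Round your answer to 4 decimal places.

The third angle is ∠L = 180° − ∠K − ∠M = 23.90°.
Law of sines: k = m·sin K/sin M ≈ 874.16.

874.1552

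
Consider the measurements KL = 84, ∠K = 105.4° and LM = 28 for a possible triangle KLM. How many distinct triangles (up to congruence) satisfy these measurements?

0

KL·sin K = 84·sin(105.4°) ≈ 80.98.
Since ∠K is not acute, a triangle exists only if LM > KL; here LM ≤ KL, so there is no triangle.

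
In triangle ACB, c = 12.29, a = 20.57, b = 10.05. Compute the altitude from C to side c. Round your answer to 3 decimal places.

Semiperimeter s = (20.57 + 12.29 + 10.05)/2 = 21.455.
Heron's formula: area = √(21.455·0.885·9.165·11.405) ≈ 44.55.
The altitude from C has length 2·area/c ≈ 7.2498.

7.250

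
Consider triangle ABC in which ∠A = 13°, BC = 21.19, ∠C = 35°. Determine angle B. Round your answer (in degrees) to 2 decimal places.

132.00

The third angle is ∠B = 180° − ∠C − ∠A = 132.00°.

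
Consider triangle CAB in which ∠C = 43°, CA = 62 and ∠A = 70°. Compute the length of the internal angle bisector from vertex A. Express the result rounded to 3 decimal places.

The third angle is ∠B = 180° − ∠C − ∠A = 67.00°.
Law of sines: AB = CA·sin C/sin B ≈ 45.936.
Law of sines: BC = CA·sin A/sin B ≈ 63.292.
The bisector from A has length 2·CA·AB·cos(∠A/2)/(CA+AB) ≈ 43.229.

43.229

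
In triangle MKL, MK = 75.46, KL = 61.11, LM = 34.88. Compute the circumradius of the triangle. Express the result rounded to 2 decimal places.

By the law of cosines, cos M = (LM² + MK² − KL²) / (2·LM·MK) ≈ 0.60341, so ∠M ≈ 52.89°.
Circumradius = KL/(2 sin M) ≈ 38.317.

38.32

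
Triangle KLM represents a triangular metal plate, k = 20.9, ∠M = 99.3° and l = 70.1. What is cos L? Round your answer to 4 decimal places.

0.4223

By the law of cosines, m² = k² + l² − 2·k·l·cos M = 5824.3, so m ≈ 76.317.
Law of cosines again: cos L = (m² + k² − l²)/(2·m·k) ≈ 0.42229, so ∠L ≈ 65.02°.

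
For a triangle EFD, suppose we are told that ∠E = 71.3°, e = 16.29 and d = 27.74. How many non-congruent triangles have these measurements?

d·sin E = 27.74·sin(71.3°) ≈ 26.28.
Since e = 16.29 < 26.28 = d sin E, no triangle exists.

0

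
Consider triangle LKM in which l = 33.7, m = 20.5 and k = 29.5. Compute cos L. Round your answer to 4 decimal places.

cos L ≈ 0.1280

By the law of cosines, cos L = (k² + m² − l²) / (2·k·m) ≈ 0.12800, so ∠L ≈ 82.65°.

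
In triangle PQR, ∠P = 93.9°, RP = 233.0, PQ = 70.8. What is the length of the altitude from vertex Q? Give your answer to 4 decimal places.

By the law of cosines, QR² = RP² + PQ² − 2·RP·PQ·cos P = 61546, so QR ≈ 248.08.
Area = ½·RP·PQ·sin P ≈ 8229.1.
The altitude from Q has length 2·area/RP ≈ 70.636.

70.6360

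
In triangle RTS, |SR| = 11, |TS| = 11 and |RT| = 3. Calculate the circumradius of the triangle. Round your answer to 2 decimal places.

5.55

By the law of cosines, cos R = (|SR|² + |RT|² − |TS|²) / (2·|SR|·|RT|) ≈ 0.13636, so ∠R ≈ 1.4340 rad.
Circumradius = |TS|/(2 sin R) ≈ 5.5519.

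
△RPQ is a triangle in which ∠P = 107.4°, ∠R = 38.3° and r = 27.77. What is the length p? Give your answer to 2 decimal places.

42.76

The third angle is ∠Q = 180° − ∠R − ∠P = 34.30°.
Law of sines: p = r·sin P/sin R ≈ 42.756.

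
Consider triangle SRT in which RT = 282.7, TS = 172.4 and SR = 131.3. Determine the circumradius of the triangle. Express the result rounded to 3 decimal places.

206.174

By the law of cosines, cos S = (TS² + SR² − RT²) / (2·TS·SR) ≈ -0.72799, so ∠S ≈ 136.72°.
Circumradius = RT/(2 sin S) ≈ 206.17.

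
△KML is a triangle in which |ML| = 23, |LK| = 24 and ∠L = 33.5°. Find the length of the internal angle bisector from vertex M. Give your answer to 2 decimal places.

t_M ≈ 13.34

By the law of cosines, |KM|² = |ML|² + |LK|² − 2·|ML|·|LK|·cos L = 184.39, so |KM| ≈ 13.579.
Law of cosines again: cos M = (|KM|² + |ML|² − |LK|²)/(2·|KM|·|ML|) ≈ 0.21995, so ∠M ≈ 77.29°.
The bisector from M has length 2·|KM|·|ML|·cos(∠M/2)/(|KM|+|ML|) ≈ 13.337.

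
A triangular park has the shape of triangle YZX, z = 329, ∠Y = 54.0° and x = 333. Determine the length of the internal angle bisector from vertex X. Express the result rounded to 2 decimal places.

By the law of cosines, y² = z² + x² − 2·z·x·cos Y = 90338, so y ≈ 300.56.
Law of cosines again: cos X = (y² + z² − x²)/(2·y·z) ≈ 0.44339, so ∠X ≈ 63.68°.
The bisector from X has length 2·y·z·cos(∠X/2)/(y+z) ≈ 266.87.

266.87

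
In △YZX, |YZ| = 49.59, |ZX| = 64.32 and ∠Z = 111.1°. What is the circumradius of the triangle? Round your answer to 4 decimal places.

R ≈ 50.5391

By the law of cosines, |XY|² = |YZ|² + |ZX|² − 2·|YZ|·|ZX|·cos Z = 8892.7, so |XY| ≈ 94.301.
Area = ½·|YZ|·|ZX|·sin Z ≈ 1487.9.
Circumradius = |XY|/(2 sin Z) ≈ 50.539.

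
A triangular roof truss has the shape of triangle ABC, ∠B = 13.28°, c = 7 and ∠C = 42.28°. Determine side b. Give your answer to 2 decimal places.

2.39

The third angle is ∠A = 180° − ∠B − ∠C = 124.44°.
Law of sines: b = c·sin B/sin C ≈ 2.3901.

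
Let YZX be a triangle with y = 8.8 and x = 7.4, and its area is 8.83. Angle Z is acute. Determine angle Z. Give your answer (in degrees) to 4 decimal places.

∠Z ≈ 15.7352°

From area = ½·x·y·sin Z, we get sin Z = 2·area/(x·y) ≈ 0.27119.
Taking the acute solution, ∠Z ≈ 15.74°.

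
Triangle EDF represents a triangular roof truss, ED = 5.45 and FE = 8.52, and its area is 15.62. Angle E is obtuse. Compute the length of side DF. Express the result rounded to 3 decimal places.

From area = ½·FE·ED·sin E, we get sin E = 2·area/(FE·ED) ≈ 0.67278.
Taking the obtuse solution, ∠E ≈ 137.72°.
Law of cosines then gives DF ≈ 13.077.

13.077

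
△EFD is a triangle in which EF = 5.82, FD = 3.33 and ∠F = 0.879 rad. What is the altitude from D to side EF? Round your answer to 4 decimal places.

By the law of cosines, DE² = EF² + FD² − 2·EF·FD·cos F = 20.235, so DE ≈ 4.4983.
Area = ½·EF·FD·sin F ≈ 7.4625.
The altitude from D has length 2·area/EF ≈ 2.5644.

2.5644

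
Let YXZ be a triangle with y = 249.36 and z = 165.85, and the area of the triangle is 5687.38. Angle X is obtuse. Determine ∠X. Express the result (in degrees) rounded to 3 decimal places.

164.035

From area = ½·z·y·sin X, we get sin X = 2·area/(z·y) ≈ 0.27504.
Taking the obtuse solution, ∠X ≈ 164.04°.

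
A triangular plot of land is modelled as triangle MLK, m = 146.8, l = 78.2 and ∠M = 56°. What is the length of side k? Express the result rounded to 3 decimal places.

175.438

Law of sines: sin L = l·sin M/m ≈ 0.44163.
Since m ≥ l, only the acute value applies: ∠L ≈ 26.21°.
Then ∠K = 180° − ∠M − ∠L ≈ 97.79°.
Law of sines gives k = m·sin K/sin M ≈ 175.44.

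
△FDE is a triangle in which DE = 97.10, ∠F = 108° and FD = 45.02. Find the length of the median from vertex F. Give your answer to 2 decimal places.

36.58

Law of sines: sin E = FD·sin F/DE ≈ 0.44095.
Since DE ≥ FD, only the acute value applies: ∠E ≈ 26.16°.
Then ∠D = 180° − ∠F − ∠E ≈ 45.84°.
Law of sines gives EF = DE·sin D/sin F ≈ 73.238.
Median from F: ½√(2·EF² + 2·FD² − DE²) ≈ 36.582.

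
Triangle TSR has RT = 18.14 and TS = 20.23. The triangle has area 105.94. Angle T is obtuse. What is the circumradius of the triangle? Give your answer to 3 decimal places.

31.672

From area = ½·RT·TS·sin T, we get sin T = 2·area/(RT·TS) ≈ 0.57737.
Taking the obtuse solution, ∠T ≈ 144.73°.
Law of cosines then gives SR ≈ 36.573.
Circumradius = SR/(2 sin T) ≈ 31.672.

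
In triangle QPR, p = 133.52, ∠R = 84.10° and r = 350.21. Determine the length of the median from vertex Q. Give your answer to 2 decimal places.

Law of sines: sin P = p·sin R/r ≈ 0.37924.
Since r ≥ p, only the acute value applies: ∠P ≈ 22.29°.
Then ∠Q = 180° − ∠R − ∠P ≈ 73.61°.
Law of sines gives q = r·sin Q/sin R ≈ 337.77.
Median from Q: ½√(2·p² + 2·r² − q²) ≈ 204.24.

204.24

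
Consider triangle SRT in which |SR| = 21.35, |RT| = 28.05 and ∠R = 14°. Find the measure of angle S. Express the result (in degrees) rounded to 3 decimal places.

∠S ≈ 130.845°

By the law of cosines, |TS|² = |SR|² + |RT|² − 2·|SR|·|RT|·cos R = 80.468, so |TS| ≈ 8.9704.
Law of cosines again: cos S = (|TS|² + |SR|² − |RT|²)/(2·|TS|·|SR|) ≈ -0.65402, so ∠S ≈ 130.85°.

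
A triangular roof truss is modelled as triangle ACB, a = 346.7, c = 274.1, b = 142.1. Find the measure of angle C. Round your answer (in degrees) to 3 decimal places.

By the law of cosines, cos C = (b² + a² − c²) / (2·b·a) ≈ 0.66235, so ∠C ≈ 48.52°.

48.521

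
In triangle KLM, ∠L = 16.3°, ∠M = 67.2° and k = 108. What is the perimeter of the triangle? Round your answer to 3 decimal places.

The third angle is ∠K = 180° − ∠L − ∠M = 96.50°.
Law of sines: l = k·sin L/sin K ≈ 30.508.
Law of sines: m = k·sin M/sin K ≈ 100.21.
Semiperimeter s = (108+30.508+100.21)/2 = 119.36.
Perimeter = 108 + 30.508 + 100.21 = 238.71.

238.713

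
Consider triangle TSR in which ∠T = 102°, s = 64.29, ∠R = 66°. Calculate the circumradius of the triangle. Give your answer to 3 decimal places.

The third angle is ∠S = 180° − ∠R − ∠T = 12.00°.
Law of sines: t = s·sin T/sin S ≈ 302.46.
Law of sines: r = s·sin R/sin S ≈ 282.48.
Circumradius = s/(2 sin S) ≈ 154.61.

154.609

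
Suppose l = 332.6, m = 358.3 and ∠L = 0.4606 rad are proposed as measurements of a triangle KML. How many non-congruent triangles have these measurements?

m·sin L = 358.3·sin(0.4606 rad) ≈ 159.3.
Since m sin L < l < m (159.3 < 332.6 < 358.3), two triangles exist.

2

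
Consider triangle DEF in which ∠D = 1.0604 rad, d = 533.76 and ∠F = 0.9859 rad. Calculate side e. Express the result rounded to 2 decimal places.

The third angle is ∠E = π − ∠F − ∠D = 1.0953 rad.
Law of sines: e = d·sin E/sin D ≈ 543.86.

543.86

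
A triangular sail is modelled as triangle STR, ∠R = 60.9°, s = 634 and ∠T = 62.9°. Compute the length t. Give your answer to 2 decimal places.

The third angle is ∠S = 180° − ∠T − ∠R = 56.20°.
Law of sines: t = s·sin T/sin S ≈ 679.19.

679.19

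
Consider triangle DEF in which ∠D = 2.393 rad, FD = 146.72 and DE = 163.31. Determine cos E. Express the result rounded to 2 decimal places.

By the law of cosines, EF² = FD² + DE² − 2·FD·DE·cos D = 83307, so EF ≈ 288.63.
Law of cosines again: cos E = (DE² + EF² − FD²)/(2·DE·EF) ≈ 0.93824, so ∠E ≈ 0.353 rad.

cos E ≈ 0.94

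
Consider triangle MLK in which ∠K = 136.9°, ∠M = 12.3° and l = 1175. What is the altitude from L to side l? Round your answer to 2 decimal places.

The third angle is ∠L = 180° − ∠K − ∠M = 30.80°.
Law of sines: m = l·sin M/sin L ≈ 488.85.
Law of sines: k = l·sin K/sin L ≈ 1567.9.
Area = ½·l·m·sin K ≈ 1.9623e+05.
The altitude from L has length 2·area/l ≈ 334.02.

334.02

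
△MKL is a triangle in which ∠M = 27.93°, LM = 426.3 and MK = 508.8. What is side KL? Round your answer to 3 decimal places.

239.448

By the law of cosines, KL² = LM² + MK² − 2·LM·MK·cos M = 57335, so KL ≈ 239.45.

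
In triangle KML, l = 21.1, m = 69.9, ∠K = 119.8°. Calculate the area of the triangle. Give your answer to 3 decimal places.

639.929

Area = ½·m·l·sin K ≈ 639.93.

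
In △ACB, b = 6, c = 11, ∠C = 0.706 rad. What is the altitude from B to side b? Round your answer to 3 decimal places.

Law of sines: sin B = b·sin C/c ≈ 0.35389.
Since c ≥ b, only the acute value applies: ∠B ≈ 0.362 rad.
Then ∠A = π − ∠C − ∠B ≈ 2.074 rad.
Law of sines gives a = c·sin A/sin C ≈ 14.854.
Area = ½·c·b·sin A ≈ 28.911.
The altitude from B has length 2·area/b ≈ 9.6372.

h_B ≈ 9.637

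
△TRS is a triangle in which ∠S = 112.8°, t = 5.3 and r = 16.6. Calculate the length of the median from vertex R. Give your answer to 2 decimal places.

11.45

By the law of cosines, s² = t² + r² − 2·t·r·cos S = 371.84, so s ≈ 19.283.
Median from R: ½√(2·s² + 2·t² − r²) ≈ 11.449.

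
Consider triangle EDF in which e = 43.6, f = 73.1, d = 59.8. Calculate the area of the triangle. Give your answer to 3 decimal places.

Semiperimeter s = (43.6 + 59.8 + 73.1)/2 = 88.25.
Heron's formula: area = √(88.25·44.65·28.45·15.15) ≈ 1303.2.

1303.213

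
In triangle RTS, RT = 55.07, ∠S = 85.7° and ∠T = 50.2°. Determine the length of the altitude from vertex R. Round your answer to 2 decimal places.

42.31

The third angle is ∠R = 180° − ∠T − ∠S = 44.10°.
Law of sines: TS = RT·sin R/sin S ≈ 38.432.
Law of sines: SR = RT·sin T/sin S ≈ 42.429.
Area = ½·RT·TS·sin T ≈ 813.02.
The altitude from R has length 2·area/TS ≈ 42.309.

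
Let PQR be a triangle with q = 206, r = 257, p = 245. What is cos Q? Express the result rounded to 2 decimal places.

By the law of cosines, cos Q = (r² + p² − q²) / (2·r·p) ≈ 0.66416, so ∠Q ≈ 48.38°.

0.66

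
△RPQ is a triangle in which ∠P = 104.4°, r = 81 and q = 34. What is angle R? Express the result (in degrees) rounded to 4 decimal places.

By the law of cosines, p² = q² + r² − 2·q·r·cos P = 9086.8, so p ≈ 95.325.
Law of cosines again: cos R = (p² + q² − r²)/(2·p·q) ≈ 0.56799, so ∠R ≈ 55.39°.

55.3895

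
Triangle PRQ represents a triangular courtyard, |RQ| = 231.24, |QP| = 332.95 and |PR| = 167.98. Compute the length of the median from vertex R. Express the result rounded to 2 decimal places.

Median from R: ½√(2·|PR|² + 2·|RQ|² − |QP|²) ≈ 114.59.

114.59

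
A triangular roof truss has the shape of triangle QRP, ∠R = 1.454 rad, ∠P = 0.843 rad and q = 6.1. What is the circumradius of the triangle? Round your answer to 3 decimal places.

The third angle is ∠Q = π − ∠R − ∠P = 0.845 rad.
Law of sines: r = q·sin R/sin Q ≈ 8.1028.
Law of sines: p = q·sin P/sin Q ≈ 6.0914.
Circumradius = q/(2 sin Q) ≈ 4.0792.

4.079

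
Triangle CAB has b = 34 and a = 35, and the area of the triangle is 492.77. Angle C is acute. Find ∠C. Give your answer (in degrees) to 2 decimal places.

∠C ≈ 55.91°

From area = ½·a·b·sin C, we get sin C = 2·area/(a·b) ≈ 0.82818.
Taking the acute solution, ∠C ≈ 55.91°.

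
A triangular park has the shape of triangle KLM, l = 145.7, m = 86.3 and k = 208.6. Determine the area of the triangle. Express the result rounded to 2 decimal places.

5076.00

Semiperimeter s = (208.6 + 145.7 + 86.3)/2 = 220.3.
Heron's formula: area = √(220.3·11.7·74.6·134) ≈ 5076.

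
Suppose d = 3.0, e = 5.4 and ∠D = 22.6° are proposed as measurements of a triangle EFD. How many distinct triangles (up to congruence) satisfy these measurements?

2

e·sin D = 5.4·sin(22.6°) ≈ 2.075.
Since e sin D < d < e (2.075 < 3.0 < 5.4), two triangles exist.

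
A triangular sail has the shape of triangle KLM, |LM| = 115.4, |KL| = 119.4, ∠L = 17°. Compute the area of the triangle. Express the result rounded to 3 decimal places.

Area = ½·|KL|·|LM|·sin L ≈ 2014.3.

2014.260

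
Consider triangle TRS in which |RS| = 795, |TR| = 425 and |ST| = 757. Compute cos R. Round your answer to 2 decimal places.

By the law of cosines, cos R = (|TR|² + |RS|² − |ST|²) / (2·|TR|·|RS|) ≈ 0.35457, so ∠R ≈ 1.2083 rad.

0.35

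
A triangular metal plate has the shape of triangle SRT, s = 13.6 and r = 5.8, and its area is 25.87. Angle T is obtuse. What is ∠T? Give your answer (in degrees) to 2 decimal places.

From area = ½·s·r·sin T, we get sin T = 2·area/(s·r) ≈ 0.65593.
Taking the obtuse solution, ∠T ≈ 139.01°.

∠T ≈ 139.01°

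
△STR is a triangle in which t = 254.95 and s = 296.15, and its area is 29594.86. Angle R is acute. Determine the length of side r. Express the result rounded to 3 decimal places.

242.802

From area = ½·s·t·sin R, we get sin R = 2·area/(s·t) ≈ 0.78393.
Taking the acute solution, ∠R ≈ 51.62°.
Law of cosines then gives r ≈ 242.8.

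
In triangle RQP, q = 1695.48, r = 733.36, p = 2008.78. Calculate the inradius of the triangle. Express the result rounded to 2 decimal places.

271.27

Semiperimeter s = (733.36 + 1695.5 + 2008.8)/2 = 2218.8.
Heron's formula: area = √(2218.8·1485.4·523.33·210.03) ≈ 6.0189e+05.
Inradius = area/s = 6.0189e+05/2218.8 ≈ 271.27.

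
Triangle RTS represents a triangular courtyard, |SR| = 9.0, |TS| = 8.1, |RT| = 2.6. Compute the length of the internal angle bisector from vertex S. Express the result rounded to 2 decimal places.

By the law of cosines, cos S = (|TS|² + |SR|² − |RT|²) / (2·|TS|·|SR|) ≈ 0.95919, so ∠S ≈ 16.43°.
The bisector from S has length 2·|TS|·|SR|·cos(∠S/2)/(|TS|+|SR|) ≈ 8.4389.

t_S ≈ 8.44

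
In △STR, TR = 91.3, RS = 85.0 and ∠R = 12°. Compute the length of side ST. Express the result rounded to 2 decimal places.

By the law of cosines, ST² = TR² + RS² − 2·TR·RS·cos R = 378.86, so ST ≈ 19.464.

19.46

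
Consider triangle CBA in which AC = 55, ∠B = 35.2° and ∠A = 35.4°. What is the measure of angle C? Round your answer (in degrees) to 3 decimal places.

109.400

The third angle is ∠C = 180° − ∠B − ∠A = 109.40°.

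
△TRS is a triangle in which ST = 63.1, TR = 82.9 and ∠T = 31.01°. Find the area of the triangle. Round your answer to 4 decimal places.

Area = ½·ST·TR·sin T ≈ 1347.5.

1347.4708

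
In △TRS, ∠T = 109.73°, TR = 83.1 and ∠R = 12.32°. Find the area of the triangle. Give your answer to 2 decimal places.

area ≈ 818.18

The third angle is ∠S = 180° − ∠T − ∠R = 57.95°.
Law of sines: RS = TR·sin T/sin S ≈ 92.287.
Law of sines: ST = TR·sin R/sin S ≈ 20.92.
Area = ½·TR·RS·sin R ≈ 818.18.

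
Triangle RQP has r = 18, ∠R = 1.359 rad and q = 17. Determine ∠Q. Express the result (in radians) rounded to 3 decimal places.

Law of sines: sin Q = q·sin R/r ≈ 0.92334.
Since r ≥ q, only the acute value applies: ∠Q ≈ 1.177 rad.
Then ∠P = π − ∠R − ∠Q ≈ 0.606 rad.

∠Q ≈ 1.177 rad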